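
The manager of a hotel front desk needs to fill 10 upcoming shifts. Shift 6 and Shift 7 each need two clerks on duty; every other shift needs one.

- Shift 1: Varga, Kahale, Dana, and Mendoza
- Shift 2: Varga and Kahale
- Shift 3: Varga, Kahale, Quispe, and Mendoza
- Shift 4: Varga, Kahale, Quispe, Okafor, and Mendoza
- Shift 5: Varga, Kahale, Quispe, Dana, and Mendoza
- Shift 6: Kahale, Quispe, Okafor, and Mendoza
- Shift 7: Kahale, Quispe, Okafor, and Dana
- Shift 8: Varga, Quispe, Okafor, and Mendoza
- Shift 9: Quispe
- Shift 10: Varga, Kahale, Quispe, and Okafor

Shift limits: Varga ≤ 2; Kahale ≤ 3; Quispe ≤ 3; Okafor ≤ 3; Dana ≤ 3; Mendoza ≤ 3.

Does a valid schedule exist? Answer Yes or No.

Yes

Shift 9 can only be covered by Quispe, so that assignment is forced.
One valid schedule: Shift 1→Varga, Shift 2→Varga, Shift 3→Kahale, Shift 4→Kahale, Shift 5→Quispe, Shift 6→Okafor+Mendoza, Shift 7→Okafor+Dana, Shift 8→Quispe, Shift 9→Quispe, Shift 10→Kahale.
Loads: Varga 2/2, Kahale 3/3, Quispe 3/3, Okafor 2/3, Dana 1/3, Mendoza 1/3 — all within limits.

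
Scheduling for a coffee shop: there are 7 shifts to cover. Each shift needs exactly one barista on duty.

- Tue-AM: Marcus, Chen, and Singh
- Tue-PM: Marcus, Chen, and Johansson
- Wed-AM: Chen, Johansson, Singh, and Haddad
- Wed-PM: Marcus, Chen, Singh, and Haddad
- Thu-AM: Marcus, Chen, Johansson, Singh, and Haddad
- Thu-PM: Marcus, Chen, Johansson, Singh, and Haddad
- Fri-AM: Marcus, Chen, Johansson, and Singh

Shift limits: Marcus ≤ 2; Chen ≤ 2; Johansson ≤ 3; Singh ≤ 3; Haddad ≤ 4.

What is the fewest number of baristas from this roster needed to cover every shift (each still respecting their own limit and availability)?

3

7 slots to fill and no one can take more than 4, so at least ⌈7/4⌉ = 2 baristas are needed.
No set of 2 baristas can cover every shift (each such set leaves at least one shift with no one available or exceeds a cap).
Marcus, Chen, and Johansson alone can cover everything: Tue-AM→Marcus, Tue-PM→Chen, Wed-AM→Chen, Wed-PM→Marcus, Thu-AM→Johansson, Thu-PM→Johansson, Fri-AM→Johansson.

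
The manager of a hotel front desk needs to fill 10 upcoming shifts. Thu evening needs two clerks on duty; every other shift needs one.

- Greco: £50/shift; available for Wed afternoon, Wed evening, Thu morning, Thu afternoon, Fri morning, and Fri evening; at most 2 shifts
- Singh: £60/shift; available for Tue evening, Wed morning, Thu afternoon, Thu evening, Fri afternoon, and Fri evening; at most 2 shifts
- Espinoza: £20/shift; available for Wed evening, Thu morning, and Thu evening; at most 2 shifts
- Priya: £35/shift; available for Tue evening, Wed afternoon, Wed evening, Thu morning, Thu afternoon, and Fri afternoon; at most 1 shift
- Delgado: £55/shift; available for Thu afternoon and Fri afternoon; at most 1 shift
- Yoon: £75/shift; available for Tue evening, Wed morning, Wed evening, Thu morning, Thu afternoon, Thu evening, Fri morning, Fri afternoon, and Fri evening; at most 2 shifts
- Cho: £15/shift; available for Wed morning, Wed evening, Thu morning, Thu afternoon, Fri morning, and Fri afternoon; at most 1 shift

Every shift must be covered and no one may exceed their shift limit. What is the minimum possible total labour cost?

Picking the cheapest available clerk for each shift independently would cost £290, but that ignores the shift limits.
An optimal schedule: Tue evening→Singh, Wed morning→Singh, Wed afternoon→Greco, Wed evening→Espinoza, Thu morning→Priya, Thu afternoon→Cho, Thu evening→Espinoza+Yoon, Fri morning→Greco, Fri afternoon→Delgado, Fri evening→Yoon.
Total: 60 + 60 + 50 + 20 + 35 + 15 + 20 + 75 + 50 + 55 + 75 = £515.

£515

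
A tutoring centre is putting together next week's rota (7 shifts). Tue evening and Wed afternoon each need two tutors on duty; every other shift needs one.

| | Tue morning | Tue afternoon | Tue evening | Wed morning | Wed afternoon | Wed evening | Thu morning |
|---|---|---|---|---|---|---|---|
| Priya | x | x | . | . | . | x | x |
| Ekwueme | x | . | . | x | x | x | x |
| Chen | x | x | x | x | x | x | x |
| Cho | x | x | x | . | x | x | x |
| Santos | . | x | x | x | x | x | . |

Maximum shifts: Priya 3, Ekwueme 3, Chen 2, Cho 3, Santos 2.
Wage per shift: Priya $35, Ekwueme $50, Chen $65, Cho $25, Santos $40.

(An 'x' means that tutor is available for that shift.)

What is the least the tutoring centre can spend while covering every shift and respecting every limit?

Picking the cheapest available tutor for each shift independently would cost $270, but that ignores the shift limits.
An optimal schedule: Tue morning→Cho, Tue afternoon→Priya, Tue evening→Cho+Santos, Wed morning→Santos, Wed afternoon→Cho+Ekwueme, Wed evening→Priya, Thu morning→Priya.
Total: 25 + 35 + 25 + 40 + 40 + 25 + 50 + 35 + 35 = $310.

$310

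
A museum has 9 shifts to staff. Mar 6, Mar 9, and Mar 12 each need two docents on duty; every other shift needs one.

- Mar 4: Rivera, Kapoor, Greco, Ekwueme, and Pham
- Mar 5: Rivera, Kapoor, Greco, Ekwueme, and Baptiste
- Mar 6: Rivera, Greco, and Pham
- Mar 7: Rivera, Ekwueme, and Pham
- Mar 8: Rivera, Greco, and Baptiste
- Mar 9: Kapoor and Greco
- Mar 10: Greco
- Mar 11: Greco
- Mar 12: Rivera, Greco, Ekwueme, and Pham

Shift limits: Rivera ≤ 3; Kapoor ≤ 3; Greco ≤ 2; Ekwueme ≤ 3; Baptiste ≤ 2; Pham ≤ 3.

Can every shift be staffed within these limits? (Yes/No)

No

Total capacity is 16 and 12 slots are needed, so capacity alone doesn't rule it out.
Shifts {Mar 9, Mar 10, Mar 11} need 4 worker-slots in total, but the docents available for any of those shifts (Kapoor and Greco) can supply at most 3 among them. So no valid schedule exists.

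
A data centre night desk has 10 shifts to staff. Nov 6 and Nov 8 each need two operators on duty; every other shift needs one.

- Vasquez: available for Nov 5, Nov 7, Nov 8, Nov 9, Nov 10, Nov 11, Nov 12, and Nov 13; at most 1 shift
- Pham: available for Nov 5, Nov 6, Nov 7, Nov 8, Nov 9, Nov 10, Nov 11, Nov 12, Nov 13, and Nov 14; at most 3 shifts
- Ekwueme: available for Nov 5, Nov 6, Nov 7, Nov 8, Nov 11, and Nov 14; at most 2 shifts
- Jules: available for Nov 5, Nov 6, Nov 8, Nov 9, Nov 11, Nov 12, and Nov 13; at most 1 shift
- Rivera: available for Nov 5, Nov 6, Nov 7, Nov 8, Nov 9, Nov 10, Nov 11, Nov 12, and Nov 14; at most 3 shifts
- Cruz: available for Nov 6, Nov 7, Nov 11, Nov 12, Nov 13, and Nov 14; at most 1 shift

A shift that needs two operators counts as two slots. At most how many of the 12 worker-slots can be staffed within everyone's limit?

11

Total capacity across all operators is 1+3+2+1+3+1 = 11, and 12 slots are needed, so at most 11 can be filled.
An assignment achieving 11: Nov 5→Ekwueme, Nov 6→Ekwueme+Jules, Nov 7→Rivera, Nov 8→Rivera, Nov 9→Pham, Nov 10→Vasquez, Nov 11→Cruz, Nov 12→Rivera, Nov 13→Pham, Nov 14→Pham.
Loads: Vasquez 1/1, Pham 3/3, Ekwueme 2/2, Jules 1/1, Rivera 3/3, Cruz 1/1.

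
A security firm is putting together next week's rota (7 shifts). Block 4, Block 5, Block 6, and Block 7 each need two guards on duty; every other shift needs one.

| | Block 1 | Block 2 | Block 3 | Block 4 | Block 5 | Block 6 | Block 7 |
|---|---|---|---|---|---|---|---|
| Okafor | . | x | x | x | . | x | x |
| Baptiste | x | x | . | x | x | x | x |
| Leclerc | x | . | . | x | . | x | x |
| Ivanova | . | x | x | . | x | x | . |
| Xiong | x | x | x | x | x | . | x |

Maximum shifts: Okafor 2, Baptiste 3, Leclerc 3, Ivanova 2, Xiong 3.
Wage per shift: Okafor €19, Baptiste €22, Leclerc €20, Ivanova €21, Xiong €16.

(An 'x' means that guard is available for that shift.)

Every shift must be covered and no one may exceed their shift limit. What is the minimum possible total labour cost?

€210

Picking the cheapest available guard for each shift independently would cost €194, but that ignores the shift limits.
An optimal schedule: Block 1→Xiong, Block 2→Okafor, Block 3→Xiong, Block 4→Okafor+Leclerc, Block 5→Xiong+Ivanova, Block 6→Leclerc+Ivanova, Block 7→Leclerc+Baptiste.
Total: 16 + 19 + 16 + 19 + 20 + 16 + 21 + 20 + 21 + 20 + 22 = €210.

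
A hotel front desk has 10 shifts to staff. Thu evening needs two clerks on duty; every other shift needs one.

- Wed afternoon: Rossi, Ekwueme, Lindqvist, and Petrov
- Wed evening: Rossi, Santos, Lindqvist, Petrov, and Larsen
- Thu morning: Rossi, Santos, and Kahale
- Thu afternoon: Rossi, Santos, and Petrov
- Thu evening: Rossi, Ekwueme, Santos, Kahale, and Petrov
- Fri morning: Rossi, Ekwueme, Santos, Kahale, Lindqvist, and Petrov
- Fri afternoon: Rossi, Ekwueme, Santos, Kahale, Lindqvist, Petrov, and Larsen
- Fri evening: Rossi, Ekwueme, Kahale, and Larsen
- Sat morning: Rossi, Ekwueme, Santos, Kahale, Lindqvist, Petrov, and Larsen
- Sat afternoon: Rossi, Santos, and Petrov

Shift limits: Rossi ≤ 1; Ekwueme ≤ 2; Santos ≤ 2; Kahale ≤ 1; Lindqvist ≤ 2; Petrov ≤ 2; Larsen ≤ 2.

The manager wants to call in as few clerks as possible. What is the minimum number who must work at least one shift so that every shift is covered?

6

11 slots to fill and no one can take more than 2, so at least ⌈11/2⌉ = 6 clerks are needed.
Rossi, Ekwueme, Santos, Lindqvist, Petrov, and Larsen alone can cover everything: Wed afternoon→Lindqvist, Wed evening→Lindqvist, Thu morning→Rossi, Thu afternoon→Santos, Thu evening→Ekwueme+Petrov, Fri morning→Petrov, Fri afternoon→Larsen, Fri evening→Ekwueme, Sat morning→Larsen, Sat afternoon→Santos.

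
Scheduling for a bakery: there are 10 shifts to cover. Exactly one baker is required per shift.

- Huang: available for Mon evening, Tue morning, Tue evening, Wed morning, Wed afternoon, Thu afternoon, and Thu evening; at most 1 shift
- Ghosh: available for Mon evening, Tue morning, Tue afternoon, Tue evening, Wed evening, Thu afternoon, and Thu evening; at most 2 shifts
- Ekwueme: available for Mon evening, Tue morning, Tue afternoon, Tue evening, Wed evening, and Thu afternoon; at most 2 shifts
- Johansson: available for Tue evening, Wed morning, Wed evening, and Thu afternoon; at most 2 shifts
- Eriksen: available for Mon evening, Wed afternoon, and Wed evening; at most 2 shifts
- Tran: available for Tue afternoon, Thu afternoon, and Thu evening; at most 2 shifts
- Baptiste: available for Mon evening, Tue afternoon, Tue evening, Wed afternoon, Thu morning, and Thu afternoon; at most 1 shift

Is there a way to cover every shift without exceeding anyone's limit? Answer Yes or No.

Yes

Thu morning can only be covered by Baptiste, so that assignment is forced.
One valid schedule: Mon evening→Eriksen, Tue morning→Ghosh, Tue afternoon→Ekwueme, Tue evening→Johansson, Wed morning→Huang, Wed afternoon→Eriksen, Wed evening→Ekwueme, Thu morning→Baptiste, Thu afternoon→Johansson, Thu evening→Ghosh.
Loads: Huang 1/1, Ghosh 2/2, Ekwueme 2/2, Johansson 2/2, Eriksen 2/2, Tran 0/2, Baptiste 1/1 — all within limits.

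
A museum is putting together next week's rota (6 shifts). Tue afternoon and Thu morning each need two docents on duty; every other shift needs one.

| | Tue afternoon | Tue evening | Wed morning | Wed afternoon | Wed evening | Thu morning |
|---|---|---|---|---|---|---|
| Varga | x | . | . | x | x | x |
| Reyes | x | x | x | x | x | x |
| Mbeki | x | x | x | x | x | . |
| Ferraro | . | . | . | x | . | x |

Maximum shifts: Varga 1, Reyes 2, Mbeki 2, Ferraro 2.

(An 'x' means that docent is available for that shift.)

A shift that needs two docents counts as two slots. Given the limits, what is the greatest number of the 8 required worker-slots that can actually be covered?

Total capacity across all docents is 1+2+2+2 = 7, and 8 slots are needed, so at most 7 can be filled.
An assignment achieving 7: Tue afternoon→Varga+Mbeki, Tue evening→Reyes, Wed morning→Reyes, Wed afternoon→Ferraro, Wed evening→Mbeki, Thu morning→Ferraro.
Loads: Varga 1/1, Reyes 2/2, Mbeki 2/2, Ferraro 2/2.

7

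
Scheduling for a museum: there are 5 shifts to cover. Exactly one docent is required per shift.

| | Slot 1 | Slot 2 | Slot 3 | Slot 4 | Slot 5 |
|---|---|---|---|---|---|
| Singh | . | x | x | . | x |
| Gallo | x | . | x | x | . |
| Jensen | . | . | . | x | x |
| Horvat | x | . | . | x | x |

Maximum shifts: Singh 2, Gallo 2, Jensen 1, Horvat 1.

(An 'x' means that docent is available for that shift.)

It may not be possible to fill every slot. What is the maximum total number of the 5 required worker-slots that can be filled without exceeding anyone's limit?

Total capacity across all docents is 2+2+1+1 = 6, and 5 slots are needed, so at most 5 can be filled.
An assignment achieving 5: Slot 1→Gallo, Slot 2→Singh, Slot 3→Singh, Slot 4→Gallo, Slot 5→Jensen.
Loads: Singh 2/2, Gallo 2/2, Jensen 1/1, Horvat 0/1.

5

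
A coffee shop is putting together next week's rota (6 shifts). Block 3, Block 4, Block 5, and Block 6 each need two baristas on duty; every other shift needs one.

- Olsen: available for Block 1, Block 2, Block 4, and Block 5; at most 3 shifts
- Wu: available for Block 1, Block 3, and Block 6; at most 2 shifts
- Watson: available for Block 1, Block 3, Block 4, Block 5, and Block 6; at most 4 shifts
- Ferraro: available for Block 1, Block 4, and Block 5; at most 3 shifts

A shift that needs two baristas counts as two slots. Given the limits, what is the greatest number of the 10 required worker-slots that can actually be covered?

10

Total capacity across all baristas is 3+2+4+3 = 12, and 10 slots are needed, so at most 10 can be filled.
An assignment achieving 10: Block 1→Ferraro, Block 2→Olsen, Block 3→Wu+Watson, Block 4→Olsen+Watson, Block 5→Olsen+Watson, Block 6→Wu+Watson.
Loads: Olsen 3/3, Wu 2/2, Watson 4/4, Ferraro 1/3.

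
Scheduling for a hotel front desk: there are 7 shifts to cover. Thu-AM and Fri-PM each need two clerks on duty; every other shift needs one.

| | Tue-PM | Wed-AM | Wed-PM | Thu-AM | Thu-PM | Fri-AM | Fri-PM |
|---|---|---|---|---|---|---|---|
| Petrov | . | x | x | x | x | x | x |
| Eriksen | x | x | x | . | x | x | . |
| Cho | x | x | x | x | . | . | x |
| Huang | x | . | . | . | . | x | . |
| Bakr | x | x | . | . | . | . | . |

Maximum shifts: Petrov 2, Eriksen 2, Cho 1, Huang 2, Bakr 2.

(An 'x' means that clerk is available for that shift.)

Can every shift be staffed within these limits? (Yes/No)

Total capacity is 9 and 9 slots are needed, so capacity alone doesn't rule it out.
Shifts {Thu-AM, Fri-PM} need 4 worker-slots in total, but the clerks available for any of those shifts (Petrov and Cho) can supply at most 3 among them. So no valid schedule exists.

No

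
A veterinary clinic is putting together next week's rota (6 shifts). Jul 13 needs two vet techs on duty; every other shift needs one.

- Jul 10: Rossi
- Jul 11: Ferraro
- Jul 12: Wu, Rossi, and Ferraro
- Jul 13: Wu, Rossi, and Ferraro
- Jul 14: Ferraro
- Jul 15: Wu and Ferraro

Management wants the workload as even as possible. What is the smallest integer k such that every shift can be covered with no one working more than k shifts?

With 3 vet techs and 7 worker-slots to fill, someone must work at least ⌈7/3⌉ = 3 shifts, so k ≥ 3.
k = 3 works: Jul 10→Rossi, Jul 11→Ferraro, Jul 12→Wu, Jul 13→Wu+Rossi, Jul 14→Ferraro, Jul 15→Wu.
Loads: Wu 3, Rossi 2, Ferraro 2 — all ≤ 3.

3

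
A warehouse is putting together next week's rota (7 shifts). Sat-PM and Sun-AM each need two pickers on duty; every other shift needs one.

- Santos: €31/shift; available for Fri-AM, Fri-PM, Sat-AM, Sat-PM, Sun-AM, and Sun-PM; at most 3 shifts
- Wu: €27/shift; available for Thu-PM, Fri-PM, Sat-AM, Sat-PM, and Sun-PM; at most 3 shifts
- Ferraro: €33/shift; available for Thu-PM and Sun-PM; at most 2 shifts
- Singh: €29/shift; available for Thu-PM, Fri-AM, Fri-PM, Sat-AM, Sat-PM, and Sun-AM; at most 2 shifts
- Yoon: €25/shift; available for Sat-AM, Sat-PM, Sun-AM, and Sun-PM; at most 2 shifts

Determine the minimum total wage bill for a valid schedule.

€251

Picking the cheapest available picker for each shift independently would cost €239, but that ignores the shift limits.
An optimal schedule: Thu-PM→Wu, Fri-AM→Singh, Fri-PM→Wu, Sat-AM→Yoon, Sat-PM→Wu+Santos, Sun-AM→Yoon+Singh, Sun-PM→Santos.
Total: 27 + 29 + 27 + 25 + 27 + 31 + 25 + 29 + 31 = €251.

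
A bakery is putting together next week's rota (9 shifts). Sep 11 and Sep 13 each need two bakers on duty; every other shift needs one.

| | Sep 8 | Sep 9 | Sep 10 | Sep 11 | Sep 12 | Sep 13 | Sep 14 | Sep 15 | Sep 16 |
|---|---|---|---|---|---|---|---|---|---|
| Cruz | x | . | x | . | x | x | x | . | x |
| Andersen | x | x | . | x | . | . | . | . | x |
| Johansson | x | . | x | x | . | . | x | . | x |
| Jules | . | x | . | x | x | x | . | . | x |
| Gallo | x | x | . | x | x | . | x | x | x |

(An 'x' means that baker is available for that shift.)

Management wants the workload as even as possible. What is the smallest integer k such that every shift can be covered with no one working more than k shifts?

3

With 5 bakers and 11 worker-slots to fill, someone must work at least ⌈11/5⌉ = 3 shifts, so k ≥ 3.
k = 3 works: Sep 8→Andersen, Sep 9→Andersen, Sep 10→Cruz, Sep 11→Johansson+Jules, Sep 12→Cruz, Sep 13→Cruz+Jules, Sep 14→Johansson, Sep 15→Gallo, Sep 16→Andersen.
Loads: Cruz 3, Andersen 3, Johansson 2, Jules 2, Gallo 1 — all ≤ 3.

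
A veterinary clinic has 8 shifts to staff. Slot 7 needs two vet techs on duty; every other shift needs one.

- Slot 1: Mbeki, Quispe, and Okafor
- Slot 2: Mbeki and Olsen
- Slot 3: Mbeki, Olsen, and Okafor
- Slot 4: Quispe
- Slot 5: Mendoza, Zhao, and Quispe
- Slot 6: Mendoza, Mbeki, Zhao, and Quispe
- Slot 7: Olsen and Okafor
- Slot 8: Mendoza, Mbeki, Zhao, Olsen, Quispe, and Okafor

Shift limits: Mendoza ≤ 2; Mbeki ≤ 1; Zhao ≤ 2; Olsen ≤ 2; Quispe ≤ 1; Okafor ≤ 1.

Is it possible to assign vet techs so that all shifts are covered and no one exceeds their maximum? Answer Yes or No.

No

Total capacity is 9 and 9 slots are needed, so capacity alone doesn't rule it out.
Shifts {Slot 1, Slot 2, Slot 3, Slot 4, Slot 7} need 6 worker-slots in total, but the vet techs available for any of those shifts (Mbeki, Olsen, Quispe, and Okafor) can supply at most 5 among them. So no valid schedule exists.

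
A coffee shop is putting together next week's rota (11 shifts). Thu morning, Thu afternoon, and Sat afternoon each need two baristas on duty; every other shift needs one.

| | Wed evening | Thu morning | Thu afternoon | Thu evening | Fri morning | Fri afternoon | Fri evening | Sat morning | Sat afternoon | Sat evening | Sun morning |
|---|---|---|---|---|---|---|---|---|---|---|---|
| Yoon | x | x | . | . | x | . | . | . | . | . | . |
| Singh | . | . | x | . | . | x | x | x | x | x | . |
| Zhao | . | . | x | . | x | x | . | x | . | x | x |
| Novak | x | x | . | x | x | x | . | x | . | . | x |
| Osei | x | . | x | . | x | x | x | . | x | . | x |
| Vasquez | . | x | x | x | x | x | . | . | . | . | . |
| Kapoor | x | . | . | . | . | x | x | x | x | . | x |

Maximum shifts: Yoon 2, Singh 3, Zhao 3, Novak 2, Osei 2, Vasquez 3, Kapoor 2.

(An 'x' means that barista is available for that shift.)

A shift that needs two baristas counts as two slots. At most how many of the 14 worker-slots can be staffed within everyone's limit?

14

Total capacity across all baristas is 2+3+3+2+2+3+2 = 17, and 14 slots are needed, so at most 14 can be filled.
An assignment achieving 14: Wed evening→Yoon, Thu morning→Yoon+Novak, Thu afternoon→Zhao+Osei, Thu evening→Novak, Fri morning→Vasquez, Fri afternoon→Vasquez, Fri evening→Singh, Sat morning→Zhao, Sat afternoon→Singh+Osei, Sat evening→Singh, Sun morning→Zhao.
Loads: Yoon 2/2, Singh 3/3, Zhao 3/3, Novak 2/2, Osei 2/2, Vasquez 2/3, Kapoor 0/2.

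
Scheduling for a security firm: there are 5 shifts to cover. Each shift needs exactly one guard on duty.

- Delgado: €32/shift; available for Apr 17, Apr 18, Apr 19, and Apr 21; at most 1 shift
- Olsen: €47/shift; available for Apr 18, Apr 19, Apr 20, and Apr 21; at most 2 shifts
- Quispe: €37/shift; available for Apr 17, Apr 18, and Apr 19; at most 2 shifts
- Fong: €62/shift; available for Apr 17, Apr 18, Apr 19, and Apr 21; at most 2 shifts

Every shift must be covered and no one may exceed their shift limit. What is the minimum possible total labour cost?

€200

Apr 20 can only be covered by Olsen, so that assignment is forced.
Picking the cheapest available guard for each shift independently would cost €175, but that ignores the shift limits.
An optimal schedule: Apr 17→Delgado, Apr 18→Quispe, Apr 19→Quispe, Apr 20→Olsen, Apr 21→Olsen.
Total: 32 + 37 + 37 + 47 + 47 = €200.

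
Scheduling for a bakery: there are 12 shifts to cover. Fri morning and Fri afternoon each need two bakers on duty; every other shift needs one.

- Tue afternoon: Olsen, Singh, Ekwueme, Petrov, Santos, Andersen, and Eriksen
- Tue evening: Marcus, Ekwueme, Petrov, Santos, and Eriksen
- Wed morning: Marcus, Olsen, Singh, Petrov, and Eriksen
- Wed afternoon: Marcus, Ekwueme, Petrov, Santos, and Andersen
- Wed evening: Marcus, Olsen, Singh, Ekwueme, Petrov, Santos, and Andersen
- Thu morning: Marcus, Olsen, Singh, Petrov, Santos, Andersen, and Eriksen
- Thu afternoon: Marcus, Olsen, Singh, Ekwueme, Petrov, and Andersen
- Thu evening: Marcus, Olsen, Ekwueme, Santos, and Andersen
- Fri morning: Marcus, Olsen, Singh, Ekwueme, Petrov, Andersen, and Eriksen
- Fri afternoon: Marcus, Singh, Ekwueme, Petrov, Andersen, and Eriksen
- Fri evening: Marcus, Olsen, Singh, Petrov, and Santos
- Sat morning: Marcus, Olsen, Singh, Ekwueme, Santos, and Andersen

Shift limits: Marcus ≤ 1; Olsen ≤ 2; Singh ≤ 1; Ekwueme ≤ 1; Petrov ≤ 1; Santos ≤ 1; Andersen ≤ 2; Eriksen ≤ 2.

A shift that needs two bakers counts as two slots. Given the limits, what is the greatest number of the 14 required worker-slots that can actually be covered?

Total capacity across all bakers is 1+2+1+1+1+1+2+2 = 11, and 14 slots are needed, so at most 11 can be filled.
An assignment achieving 11: Tue afternoon→Andersen, Tue evening→Marcus, Wed morning→Olsen, Wed afternoon→Ekwueme, Thu morning→Eriksen, Thu afternoon→Petrov, Thu evening→Olsen, Fri afternoon→Andersen+Eriksen, Fri evening→Singh, Sat morning→Santos.
Loads: Marcus 1/1, Olsen 2/2, Singh 1/1, Ekwueme 1/1, Petrov 1/1, Santos 1/1, Andersen 2/2, Eriksen 2/2.

11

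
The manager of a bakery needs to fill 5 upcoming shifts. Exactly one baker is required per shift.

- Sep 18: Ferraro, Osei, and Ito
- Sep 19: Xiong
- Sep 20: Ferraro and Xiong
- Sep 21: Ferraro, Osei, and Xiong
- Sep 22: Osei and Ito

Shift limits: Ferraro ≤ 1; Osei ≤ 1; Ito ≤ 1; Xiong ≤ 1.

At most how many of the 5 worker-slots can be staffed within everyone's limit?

Total capacity across all bakers is 1+1+1+1 = 4, and 5 slots are needed, so at most 4 can be filled.
An assignment achieving 4: Sep 18→Ito, Sep 19→Xiong, Sep 20→Ferraro, Sep 22→Osei.
Loads: Ferraro 1/1, Osei 1/1, Ito 1/1, Xiong 1/1.

4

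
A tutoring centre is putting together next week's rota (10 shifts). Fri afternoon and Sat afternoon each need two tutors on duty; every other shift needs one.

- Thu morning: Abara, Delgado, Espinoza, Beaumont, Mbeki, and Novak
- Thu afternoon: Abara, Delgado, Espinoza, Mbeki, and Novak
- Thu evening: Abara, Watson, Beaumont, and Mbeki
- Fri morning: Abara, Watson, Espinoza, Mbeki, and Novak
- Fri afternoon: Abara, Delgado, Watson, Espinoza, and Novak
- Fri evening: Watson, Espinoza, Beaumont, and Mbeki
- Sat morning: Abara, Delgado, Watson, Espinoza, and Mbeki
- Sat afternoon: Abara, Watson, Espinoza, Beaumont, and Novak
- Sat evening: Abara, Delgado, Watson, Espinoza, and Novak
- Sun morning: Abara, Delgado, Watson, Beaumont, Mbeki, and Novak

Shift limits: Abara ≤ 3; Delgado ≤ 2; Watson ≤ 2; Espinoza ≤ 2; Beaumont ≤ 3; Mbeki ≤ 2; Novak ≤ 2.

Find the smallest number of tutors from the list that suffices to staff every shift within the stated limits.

5

12 slots to fill and no one can take more than 3, so at least ⌈12/3⌉ = 4 tutors are needed.
Any 4 tutors together have capacity at most 3+3+2+2 = 10 < 12 slots, so 4 can never suffice.
Abara, Delgado, Watson, Espinoza, and Beaumont alone can cover everything: Thu morning→Beaumont, Thu afternoon→Abara, Thu evening→Abara, Fri morning→Abara, Fri afternoon→Watson+Espinoza, Fri evening→Watson, Sat morning→Delgado, Sat afternoon→Espinoza+Beaumont, Sat evening→Delgado, Sun morning→Beaumont.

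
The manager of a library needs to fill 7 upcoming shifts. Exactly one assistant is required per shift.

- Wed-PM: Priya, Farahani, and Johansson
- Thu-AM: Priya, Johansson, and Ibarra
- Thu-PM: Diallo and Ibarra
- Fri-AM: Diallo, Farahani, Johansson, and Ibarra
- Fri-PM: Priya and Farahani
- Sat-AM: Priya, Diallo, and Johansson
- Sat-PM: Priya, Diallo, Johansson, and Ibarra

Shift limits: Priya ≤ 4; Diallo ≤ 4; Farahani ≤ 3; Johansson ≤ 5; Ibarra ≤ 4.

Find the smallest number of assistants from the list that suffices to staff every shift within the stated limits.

2

7 slots to fill and no one can take more than 5, so at least ⌈7/5⌉ = 2 assistants are needed.
Priya and Diallo alone can cover everything: Wed-PM→Priya, Thu-AM→Priya, Thu-PM→Diallo, Fri-AM→Diallo, Fri-PM→Priya, Sat-AM→Priya, Sat-PM→Diallo.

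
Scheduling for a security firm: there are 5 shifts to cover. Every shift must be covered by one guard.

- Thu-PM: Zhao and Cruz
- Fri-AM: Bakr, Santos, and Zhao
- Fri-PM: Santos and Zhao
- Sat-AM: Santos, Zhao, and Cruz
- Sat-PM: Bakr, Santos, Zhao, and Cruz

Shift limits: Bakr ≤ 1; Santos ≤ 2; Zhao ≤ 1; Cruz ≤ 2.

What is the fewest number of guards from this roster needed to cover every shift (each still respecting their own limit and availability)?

3

5 slots to fill and no one can take more than 2, so at least ⌈5/2⌉ = 3 guards are needed.
Bakr, Santos, and Cruz alone can cover everything: Thu-PM→Cruz, Fri-AM→Bakr, Fri-PM→Santos, Sat-AM→Santos, Sat-PM→Cruz.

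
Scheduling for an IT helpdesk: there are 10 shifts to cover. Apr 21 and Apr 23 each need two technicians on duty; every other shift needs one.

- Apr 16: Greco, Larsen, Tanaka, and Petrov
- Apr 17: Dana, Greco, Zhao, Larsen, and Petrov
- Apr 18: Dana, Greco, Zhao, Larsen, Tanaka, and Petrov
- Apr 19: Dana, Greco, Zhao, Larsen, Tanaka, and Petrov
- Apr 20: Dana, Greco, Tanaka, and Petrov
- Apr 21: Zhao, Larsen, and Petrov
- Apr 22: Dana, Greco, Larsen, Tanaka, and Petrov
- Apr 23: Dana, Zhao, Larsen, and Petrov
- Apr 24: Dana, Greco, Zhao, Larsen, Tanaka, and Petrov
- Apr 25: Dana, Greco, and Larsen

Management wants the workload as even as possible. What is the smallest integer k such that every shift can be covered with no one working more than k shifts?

With 6 technicians and 12 worker-slots to fill, someone must work at least ⌈12/6⌉ = 2 shifts, so k ≥ 2.
k = 2 works: Apr 16→Greco, Apr 17→Greco, Apr 18→Tanaka, Apr 19→Tanaka, Apr 20→Dana, Apr 21→Zhao+Larsen, Apr 22→Larsen, Apr 23→Zhao+Petrov, Apr 24→Petrov, Apr 25→Dana.
Loads: Dana 2, Greco 2, Zhao 2, Larsen 2, Tanaka 2, Petrov 2 — all ≤ 2.

2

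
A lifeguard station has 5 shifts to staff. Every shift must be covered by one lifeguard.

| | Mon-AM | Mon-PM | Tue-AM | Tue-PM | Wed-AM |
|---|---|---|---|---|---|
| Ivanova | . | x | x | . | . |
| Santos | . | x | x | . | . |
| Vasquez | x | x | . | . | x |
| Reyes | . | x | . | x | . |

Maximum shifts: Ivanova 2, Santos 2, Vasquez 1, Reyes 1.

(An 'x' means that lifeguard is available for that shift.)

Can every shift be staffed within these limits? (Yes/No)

No

Total capacity is 6 and 5 slots are needed, so capacity alone doesn't rule it out.
Shifts {Mon-AM, Wed-AM} need 2 worker-slots in total, but the lifeguards available for any of those shifts (Vasquez) can supply at most 1 among them. So no valid schedule exists.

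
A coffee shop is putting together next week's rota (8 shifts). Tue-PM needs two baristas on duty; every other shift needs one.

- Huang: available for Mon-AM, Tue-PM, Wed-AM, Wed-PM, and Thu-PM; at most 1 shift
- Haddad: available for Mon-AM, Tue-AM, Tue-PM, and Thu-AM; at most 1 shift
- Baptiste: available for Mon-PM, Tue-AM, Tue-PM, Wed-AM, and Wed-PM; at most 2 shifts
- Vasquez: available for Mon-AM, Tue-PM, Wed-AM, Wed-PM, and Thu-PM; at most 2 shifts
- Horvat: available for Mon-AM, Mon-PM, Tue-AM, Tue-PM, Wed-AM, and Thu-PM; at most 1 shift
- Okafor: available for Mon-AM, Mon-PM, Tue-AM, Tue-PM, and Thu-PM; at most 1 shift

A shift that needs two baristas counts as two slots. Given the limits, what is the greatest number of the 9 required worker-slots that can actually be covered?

8

Total capacity across all baristas is 1+1+2+2+1+1 = 8, and 9 slots are needed, so at most 8 can be filled.
An assignment achieving 8: Mon-AM→Horvat, Mon-PM→Baptiste, Tue-AM→Baptiste, Tue-PM→Okafor, Wed-AM→Vasquez, Wed-PM→Huang, Thu-AM→Haddad, Thu-PM→Vasquez.
Loads: Huang 1/1, Haddad 1/1, Baptiste 2/2, Vasquez 2/2, Horvat 1/1, Okafor 1/1.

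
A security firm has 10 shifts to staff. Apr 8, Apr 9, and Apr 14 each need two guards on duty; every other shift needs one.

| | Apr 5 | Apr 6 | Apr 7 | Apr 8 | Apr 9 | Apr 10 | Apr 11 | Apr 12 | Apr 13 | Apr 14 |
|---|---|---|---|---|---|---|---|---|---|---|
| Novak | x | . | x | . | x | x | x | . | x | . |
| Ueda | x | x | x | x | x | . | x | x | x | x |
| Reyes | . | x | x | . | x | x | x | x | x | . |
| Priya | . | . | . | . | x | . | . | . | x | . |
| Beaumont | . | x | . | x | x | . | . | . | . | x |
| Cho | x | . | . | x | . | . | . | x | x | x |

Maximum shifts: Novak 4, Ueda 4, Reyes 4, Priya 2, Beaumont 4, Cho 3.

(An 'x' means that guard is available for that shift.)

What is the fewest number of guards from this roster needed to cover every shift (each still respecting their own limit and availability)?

4

13 slots to fill and no one can take more than 4, so at least ⌈13/4⌉ = 4 guards are needed.
Novak, Ueda, Reyes, and Beaumont alone can cover everything: Apr 5→Novak, Apr 6→Ueda, Apr 7→Novak, Apr 8→Ueda+Beaumont, Apr 9→Reyes+Beaumont, Apr 10→Novak, Apr 11→Novak, Apr 12→Ueda, Apr 13→Reyes, Apr 14→Ueda+Beaumont.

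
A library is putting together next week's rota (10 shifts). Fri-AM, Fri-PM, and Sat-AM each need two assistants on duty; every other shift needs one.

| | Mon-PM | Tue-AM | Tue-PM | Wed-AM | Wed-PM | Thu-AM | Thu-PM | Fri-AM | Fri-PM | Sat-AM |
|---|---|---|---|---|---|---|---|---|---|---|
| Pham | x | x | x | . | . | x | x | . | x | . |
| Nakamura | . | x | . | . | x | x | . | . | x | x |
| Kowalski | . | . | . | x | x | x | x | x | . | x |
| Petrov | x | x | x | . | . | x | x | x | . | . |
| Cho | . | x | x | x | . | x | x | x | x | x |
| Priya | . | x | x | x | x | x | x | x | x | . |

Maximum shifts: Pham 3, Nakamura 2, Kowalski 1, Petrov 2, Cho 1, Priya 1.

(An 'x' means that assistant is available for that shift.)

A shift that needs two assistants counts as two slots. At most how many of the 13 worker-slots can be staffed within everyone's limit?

10

Total capacity across all assistants is 3+2+1+2+1+1 = 10, and 13 slots are needed, so at most 10 can be filled.
An assignment achieving 10: Mon-PM→Pham, Tue-AM→Petrov, Tue-PM→Pham, Wed-AM→Kowalski, Wed-PM→Nakamura, Fri-AM→Petrov+Priya, Fri-PM→Pham, Sat-AM→Nakamura+Cho.
Loads: Pham 3/3, Nakamura 2/2, Kowalski 1/1, Petrov 2/2, Cho 1/1, Priya 1/1.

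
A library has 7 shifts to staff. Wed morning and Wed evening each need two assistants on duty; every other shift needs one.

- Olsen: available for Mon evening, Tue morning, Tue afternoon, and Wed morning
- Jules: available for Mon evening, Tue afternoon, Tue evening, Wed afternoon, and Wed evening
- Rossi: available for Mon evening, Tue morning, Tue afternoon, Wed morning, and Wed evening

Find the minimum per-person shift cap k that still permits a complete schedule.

3

With 3 assistants and 9 worker-slots to fill, someone must work at least ⌈9/3⌉ = 3 shifts, so k ≥ 3.
k = 3 works: Mon evening→Olsen, Tue morning→Olsen, Tue afternoon→Rossi, Tue evening→Jules, Wed morning→Olsen+Rossi, Wed afternoon→Jules, Wed evening→Jules+Rossi.
Loads: Olsen 3, Jules 3, Rossi 3 — all ≤ 3.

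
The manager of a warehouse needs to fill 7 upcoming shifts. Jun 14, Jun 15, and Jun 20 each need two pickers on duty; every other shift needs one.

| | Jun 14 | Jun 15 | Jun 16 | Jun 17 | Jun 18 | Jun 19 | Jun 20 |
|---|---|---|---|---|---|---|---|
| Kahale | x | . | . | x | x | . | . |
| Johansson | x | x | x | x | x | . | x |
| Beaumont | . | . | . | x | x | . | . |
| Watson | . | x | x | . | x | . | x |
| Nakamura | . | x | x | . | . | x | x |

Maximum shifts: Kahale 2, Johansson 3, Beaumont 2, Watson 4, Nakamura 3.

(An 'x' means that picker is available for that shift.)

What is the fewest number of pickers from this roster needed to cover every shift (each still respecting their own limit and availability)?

10 slots to fill and no one can take more than 4, so at least ⌈10/4⌉ = 3 pickers are needed.
No set of 3 pickers can cover every shift (each such set leaves at least one shift with no one available or exceeds a cap).
Kahale, Johansson, Watson, and Nakamura alone can cover everything: Jun 14→Kahale+Johansson, Jun 15→Johansson+Watson, Jun 16→Johansson, Jun 17→Kahale, Jun 18→Watson, Jun 19→Nakamura, Jun 20→Watson+Nakamura.

4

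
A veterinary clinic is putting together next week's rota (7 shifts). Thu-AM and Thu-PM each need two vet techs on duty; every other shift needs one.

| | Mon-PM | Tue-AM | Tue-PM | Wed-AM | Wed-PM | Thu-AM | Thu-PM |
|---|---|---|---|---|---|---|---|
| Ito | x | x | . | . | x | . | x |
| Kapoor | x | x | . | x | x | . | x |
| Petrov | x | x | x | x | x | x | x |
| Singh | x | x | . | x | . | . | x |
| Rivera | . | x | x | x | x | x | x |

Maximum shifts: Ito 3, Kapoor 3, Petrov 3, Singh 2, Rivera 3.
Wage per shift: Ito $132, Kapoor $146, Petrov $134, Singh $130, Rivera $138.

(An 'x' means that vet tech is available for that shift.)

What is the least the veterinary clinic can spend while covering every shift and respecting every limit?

Thu-AM can only be covered by Petrov and Rivera, so that assignment is forced.
Picking the cheapest available vet tech for each shift independently would cost $1190, but that ignores the shift limits.
An optimal schedule: Mon-PM→Singh, Tue-AM→Ito, Tue-PM→Petrov, Wed-AM→Singh, Wed-PM→Ito, Thu-AM→Petrov+Rivera, Thu-PM→Ito+Petrov.
Total: 130 + 132 + 134 + 130 + 132 + 134 + 138 + 132 + 134 = $1196.

$1196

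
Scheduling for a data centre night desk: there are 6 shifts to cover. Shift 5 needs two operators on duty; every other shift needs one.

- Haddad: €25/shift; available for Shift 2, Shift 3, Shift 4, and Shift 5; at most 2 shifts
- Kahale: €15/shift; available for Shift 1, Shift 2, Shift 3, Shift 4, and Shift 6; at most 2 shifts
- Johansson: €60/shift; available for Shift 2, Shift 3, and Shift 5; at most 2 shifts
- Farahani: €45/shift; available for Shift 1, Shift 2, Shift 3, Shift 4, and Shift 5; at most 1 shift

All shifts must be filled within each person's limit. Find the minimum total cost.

€245

Shift 6 can only be covered by Kahale, so that assignment is forced.
Picking the cheapest available operator for each shift independently would cost €145, but that ignores the shift limits.
An optimal schedule: Shift 1→Kahale, Shift 2→Johansson, Shift 3→Farahani, Shift 4→Haddad, Shift 5→Haddad+Johansson, Shift 6→Kahale.
Total: 15 + 60 + 45 + 25 + 25 + 60 + 15 = €245.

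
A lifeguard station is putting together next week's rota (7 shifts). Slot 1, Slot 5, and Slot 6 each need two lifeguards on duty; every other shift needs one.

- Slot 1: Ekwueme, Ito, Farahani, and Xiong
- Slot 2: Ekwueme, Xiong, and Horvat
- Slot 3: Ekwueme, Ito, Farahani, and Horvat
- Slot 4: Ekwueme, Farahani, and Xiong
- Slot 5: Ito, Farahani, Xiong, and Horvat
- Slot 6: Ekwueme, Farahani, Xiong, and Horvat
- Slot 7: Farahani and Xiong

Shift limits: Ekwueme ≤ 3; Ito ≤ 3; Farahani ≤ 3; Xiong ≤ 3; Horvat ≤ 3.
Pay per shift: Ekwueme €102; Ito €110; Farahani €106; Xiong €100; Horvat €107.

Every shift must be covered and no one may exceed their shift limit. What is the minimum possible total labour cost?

Picking the cheapest available lifeguard for each shift independently would cost €1012, but that ignores the shift limits.
An optimal schedule: Slot 1→Ekwueme+Farahani, Slot 2→Xiong, Slot 3→Ekwueme, Slot 4→Xiong, Slot 5→Farahani+Horvat, Slot 6→Ekwueme+Farahani, Slot 7→Xiong.
Total: 102 + 106 + 100 + 102 + 100 + 106 + 107 + 102 + 106 + 100 = €1031.

€1031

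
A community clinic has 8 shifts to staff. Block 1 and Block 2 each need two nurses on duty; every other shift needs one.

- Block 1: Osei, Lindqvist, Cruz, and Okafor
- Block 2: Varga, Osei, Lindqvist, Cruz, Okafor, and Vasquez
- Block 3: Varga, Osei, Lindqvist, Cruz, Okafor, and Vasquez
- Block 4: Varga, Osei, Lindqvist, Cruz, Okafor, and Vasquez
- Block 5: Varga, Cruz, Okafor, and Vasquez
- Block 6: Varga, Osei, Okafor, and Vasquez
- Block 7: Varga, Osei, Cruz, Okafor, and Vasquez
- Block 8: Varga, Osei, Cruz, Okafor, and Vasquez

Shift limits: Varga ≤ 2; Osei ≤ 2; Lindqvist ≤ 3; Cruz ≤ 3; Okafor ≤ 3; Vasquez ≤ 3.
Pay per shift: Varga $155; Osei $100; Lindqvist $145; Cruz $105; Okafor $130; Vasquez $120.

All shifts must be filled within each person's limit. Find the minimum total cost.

Picking the cheapest available nurse for each shift independently would cost $1015, but that ignores the shift limits.
An optimal schedule: Block 1→Cruz+Okafor, Block 2→Vasquez+Okafor, Block 3→Vasquez, Block 4→Vasquez, Block 5→Cruz, Block 6→Osei, Block 7→Osei, Block 8→Cruz.
Total: 105 + 130 + 120 + 130 + 120 + 120 + 105 + 100 + 100 + 105 = $1135.

$1135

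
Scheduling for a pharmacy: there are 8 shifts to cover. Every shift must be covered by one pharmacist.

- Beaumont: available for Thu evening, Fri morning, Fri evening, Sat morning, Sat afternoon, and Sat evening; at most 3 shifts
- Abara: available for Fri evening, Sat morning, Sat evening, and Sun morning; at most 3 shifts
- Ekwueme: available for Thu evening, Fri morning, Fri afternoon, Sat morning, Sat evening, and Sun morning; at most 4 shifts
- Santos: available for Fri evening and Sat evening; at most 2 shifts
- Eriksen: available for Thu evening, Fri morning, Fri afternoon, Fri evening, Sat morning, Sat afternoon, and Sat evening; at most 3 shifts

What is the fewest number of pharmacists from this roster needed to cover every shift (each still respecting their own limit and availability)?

3

8 slots to fill and no one can take more than 4, so at least ⌈8/4⌉ = 2 pharmacists are needed.
Any 2 pharmacists together have capacity at most 4+3 = 7 < 8 slots, so 2 can never suffice.
Beaumont, Abara, and Ekwueme alone can cover everything: Thu evening→Beaumont, Fri morning→Beaumont, Fri afternoon→Ekwueme, Fri evening→Abara, Sat morning→Abara, Sat afternoon→Beaumont, Sat evening→Ekwueme, Sun morning→Abara.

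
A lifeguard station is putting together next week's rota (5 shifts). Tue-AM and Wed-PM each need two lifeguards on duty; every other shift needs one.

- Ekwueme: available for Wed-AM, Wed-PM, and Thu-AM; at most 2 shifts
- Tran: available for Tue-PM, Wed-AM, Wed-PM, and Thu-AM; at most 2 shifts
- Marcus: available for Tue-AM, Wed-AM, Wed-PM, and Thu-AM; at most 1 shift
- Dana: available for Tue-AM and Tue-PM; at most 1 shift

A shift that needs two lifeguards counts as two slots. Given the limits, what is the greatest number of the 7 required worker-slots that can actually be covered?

Total capacity across all lifeguards is 2+2+1+1 = 6, and 7 slots are needed, so at most 6 can be filled.
An assignment achieving 6: Tue-AM→Marcus+Dana, Tue-PM→Tran, Wed-AM→Ekwueme, Wed-PM→Ekwueme+Tran.
Loads: Ekwueme 2/2, Tran 2/2, Marcus 1/1, Dana 1/1.

6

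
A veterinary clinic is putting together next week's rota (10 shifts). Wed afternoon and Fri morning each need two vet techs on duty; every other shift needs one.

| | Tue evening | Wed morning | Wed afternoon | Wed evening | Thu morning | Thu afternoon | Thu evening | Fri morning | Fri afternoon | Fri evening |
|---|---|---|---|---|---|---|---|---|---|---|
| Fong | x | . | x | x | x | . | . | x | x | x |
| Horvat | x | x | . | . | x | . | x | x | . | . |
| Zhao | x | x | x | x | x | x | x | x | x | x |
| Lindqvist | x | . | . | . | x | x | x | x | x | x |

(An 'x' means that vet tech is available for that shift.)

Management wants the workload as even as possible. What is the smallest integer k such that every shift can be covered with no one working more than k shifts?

3

With 4 vet techs and 12 worker-slots to fill, someone must work at least ⌈12/4⌉ = 3 shifts, so k ≥ 3.
k = 3 works: Tue evening→Lindqvist, Wed morning→Horvat, Wed afternoon→Fong+Zhao, Wed evening→Fong, Thu morning→Lindqvist, Thu afternoon→Zhao, Thu evening→Horvat, Fri morning→Horvat+Lindqvist, Fri afternoon→Fong, Fri evening→Zhao.
Loads: Fong 3, Horvat 3, Zhao 3, Lindqvist 3 — all ≤ 3.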